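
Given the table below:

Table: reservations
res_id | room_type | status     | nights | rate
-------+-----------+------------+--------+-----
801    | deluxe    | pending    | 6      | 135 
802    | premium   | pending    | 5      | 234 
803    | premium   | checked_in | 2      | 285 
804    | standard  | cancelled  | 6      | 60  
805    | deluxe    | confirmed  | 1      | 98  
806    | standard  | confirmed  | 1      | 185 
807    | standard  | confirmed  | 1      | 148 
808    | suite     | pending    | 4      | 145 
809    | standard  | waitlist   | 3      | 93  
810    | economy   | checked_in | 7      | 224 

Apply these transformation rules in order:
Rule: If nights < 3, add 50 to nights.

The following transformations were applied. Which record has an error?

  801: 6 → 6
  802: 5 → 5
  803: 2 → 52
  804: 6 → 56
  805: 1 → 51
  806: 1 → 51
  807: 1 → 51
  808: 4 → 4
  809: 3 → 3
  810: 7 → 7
Record 804 has an error. The correct transformed value should be 6, not 56.

Step 1: Check each record against the rule
Step 2: Record 804 has nights = 6
Step 3: Since 6 >= 3, the bonus should not have been applied
Step 4: Correct value = 6, but claimed value = 56
Conclusion: Record 804 has the error.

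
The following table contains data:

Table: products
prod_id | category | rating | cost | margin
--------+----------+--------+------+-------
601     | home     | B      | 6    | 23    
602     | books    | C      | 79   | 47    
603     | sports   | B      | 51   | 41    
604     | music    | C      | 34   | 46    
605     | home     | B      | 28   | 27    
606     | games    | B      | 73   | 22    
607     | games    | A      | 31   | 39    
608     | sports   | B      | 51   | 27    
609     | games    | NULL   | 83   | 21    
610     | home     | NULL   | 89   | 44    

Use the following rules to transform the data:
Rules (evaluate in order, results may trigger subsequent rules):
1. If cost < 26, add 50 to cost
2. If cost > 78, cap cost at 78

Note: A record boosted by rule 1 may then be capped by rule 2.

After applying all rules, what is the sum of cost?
558

Step 1: Apply rule 1 to records with cost < 26
  - 1 records get bonus of 50
  - Of these, 0 records then exceed 78 and get capped
Step 2: Apply rule 2 to records with cost > 78
  - 3 records (original) are capped
Step 3: Calculate final sum = 558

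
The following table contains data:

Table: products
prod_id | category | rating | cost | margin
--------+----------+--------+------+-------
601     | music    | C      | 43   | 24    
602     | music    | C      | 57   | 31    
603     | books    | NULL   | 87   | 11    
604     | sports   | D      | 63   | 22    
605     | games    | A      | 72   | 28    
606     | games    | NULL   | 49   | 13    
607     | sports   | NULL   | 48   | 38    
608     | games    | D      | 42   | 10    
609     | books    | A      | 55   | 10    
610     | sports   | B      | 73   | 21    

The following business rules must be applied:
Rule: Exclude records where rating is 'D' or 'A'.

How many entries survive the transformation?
6

Step 1: Count records to exclude
  - 2 (D) + 2 (A) = 4 records
Step 2: Total records: 10
Step 3: Remaining = 10 - 4 = 6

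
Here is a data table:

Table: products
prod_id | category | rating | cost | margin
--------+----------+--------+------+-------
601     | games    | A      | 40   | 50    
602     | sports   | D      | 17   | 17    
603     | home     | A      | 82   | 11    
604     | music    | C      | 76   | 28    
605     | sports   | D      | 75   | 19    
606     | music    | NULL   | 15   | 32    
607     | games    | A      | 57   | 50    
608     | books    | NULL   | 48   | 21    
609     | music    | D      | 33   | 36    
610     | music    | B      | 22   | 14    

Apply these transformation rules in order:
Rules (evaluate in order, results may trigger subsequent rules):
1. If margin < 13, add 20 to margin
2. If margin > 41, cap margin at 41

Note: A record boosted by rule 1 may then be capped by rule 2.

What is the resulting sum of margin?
280

Step 1: Apply rule 1 to records with margin < 13
  - 1 records get bonus of 20
  - Of these, 0 records then exceed 41 and get capped
Step 2: Apply rule 2 to records with margin > 41
  - 2 records (original) are capped
Step 3: Calculate final sum = 280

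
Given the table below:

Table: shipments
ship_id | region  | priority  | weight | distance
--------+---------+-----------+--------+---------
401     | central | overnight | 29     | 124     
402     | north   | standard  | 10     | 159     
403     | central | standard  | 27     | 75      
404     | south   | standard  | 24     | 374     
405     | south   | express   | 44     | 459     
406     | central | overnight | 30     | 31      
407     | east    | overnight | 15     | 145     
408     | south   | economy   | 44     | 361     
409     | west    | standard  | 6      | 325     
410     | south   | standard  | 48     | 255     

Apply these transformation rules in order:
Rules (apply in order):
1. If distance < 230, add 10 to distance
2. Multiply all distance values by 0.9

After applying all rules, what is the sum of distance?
2122.2

Step 1: Apply Rule 1 - Add 10 to records with distance < 230
  - 5 records affected: 534 + (5 × 10) = 584
  - Unaffected records: 1774
  - Sum after Rule 1: 2358
Step 2: Apply Rule 2 - Multiply all by 0.9
  - 2358 × 0.9 = 2122.2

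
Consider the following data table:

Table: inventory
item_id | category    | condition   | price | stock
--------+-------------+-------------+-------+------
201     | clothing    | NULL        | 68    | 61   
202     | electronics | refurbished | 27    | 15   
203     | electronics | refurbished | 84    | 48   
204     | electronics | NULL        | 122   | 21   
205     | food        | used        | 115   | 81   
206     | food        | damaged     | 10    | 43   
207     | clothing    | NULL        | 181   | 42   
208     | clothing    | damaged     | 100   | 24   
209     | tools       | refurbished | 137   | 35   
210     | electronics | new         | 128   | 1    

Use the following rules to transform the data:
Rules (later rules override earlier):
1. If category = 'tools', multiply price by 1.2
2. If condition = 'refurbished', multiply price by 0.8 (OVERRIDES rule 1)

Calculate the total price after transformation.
922.4

Step 1: Rule 2 takes priority for records with condition = 'refurbished'
  - 3 records: 248 × 0.8 = 198.4
Step 2: Rule 1 applies to remaining records with category = 'tools'
  - 0 records: 0 × 1.2 = 0.0
Step 3: Other records unchanged: 724
Step 4: Final sum = 198.4 + 0.0 + 724 = 922.4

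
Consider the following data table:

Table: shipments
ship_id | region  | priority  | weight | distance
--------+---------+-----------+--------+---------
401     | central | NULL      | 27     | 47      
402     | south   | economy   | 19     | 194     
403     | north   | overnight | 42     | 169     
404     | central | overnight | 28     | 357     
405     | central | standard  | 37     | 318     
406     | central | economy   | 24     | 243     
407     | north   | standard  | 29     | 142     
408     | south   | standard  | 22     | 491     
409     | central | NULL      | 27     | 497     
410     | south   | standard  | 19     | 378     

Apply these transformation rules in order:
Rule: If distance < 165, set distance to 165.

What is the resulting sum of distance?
2977

Step 1: 2 records have distance < 165
Step 2: These records originally summed to 189
Step 3: After setting to minimum: 2 × 165 = 330
Step 4: Unaffected records sum: 2647
Step 5: Final sum = 330 + 2647 = 2977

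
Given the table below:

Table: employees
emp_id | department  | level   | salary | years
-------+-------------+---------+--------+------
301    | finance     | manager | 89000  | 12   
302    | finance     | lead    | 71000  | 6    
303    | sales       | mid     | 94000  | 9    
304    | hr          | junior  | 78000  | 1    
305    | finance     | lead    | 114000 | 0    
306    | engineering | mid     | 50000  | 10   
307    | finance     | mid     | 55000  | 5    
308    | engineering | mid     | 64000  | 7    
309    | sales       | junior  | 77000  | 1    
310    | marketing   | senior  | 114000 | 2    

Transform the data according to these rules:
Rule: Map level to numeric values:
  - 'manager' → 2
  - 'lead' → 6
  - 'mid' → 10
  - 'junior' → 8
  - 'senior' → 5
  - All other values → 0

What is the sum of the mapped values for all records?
75

Step 1: Apply mapping to each record
Step 2: Count by status:
  'manager': 1 records × 2 = 2
  'lead': 2 records × 6 = 12
  'mid': 4 records × 10 = 40
  'junior': 2 records × 8 = 16
  'senior': 1 records × 5 = 5
Step 3: Sum all mapped values = 75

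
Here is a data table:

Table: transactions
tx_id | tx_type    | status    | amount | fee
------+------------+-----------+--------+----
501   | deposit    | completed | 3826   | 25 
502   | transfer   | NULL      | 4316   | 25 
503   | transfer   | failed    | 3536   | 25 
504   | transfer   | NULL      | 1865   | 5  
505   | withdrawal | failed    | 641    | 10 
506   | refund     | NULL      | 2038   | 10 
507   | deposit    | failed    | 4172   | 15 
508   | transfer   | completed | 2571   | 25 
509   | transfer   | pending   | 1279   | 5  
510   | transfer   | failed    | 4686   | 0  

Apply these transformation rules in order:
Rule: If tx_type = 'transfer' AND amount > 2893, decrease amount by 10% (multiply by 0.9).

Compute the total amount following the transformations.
27676.2

Step 1: Find records where tx_type = 'transfer' AND amount > 2893
Step 2: 3 records match, summing to 12538
Step 3: After multiplier: 12538 × 0.9 = 11284.2
Step 4: Unaffected records sum: 16392
Step 5: Final sum = 11284.2 + 16392 = 27676.2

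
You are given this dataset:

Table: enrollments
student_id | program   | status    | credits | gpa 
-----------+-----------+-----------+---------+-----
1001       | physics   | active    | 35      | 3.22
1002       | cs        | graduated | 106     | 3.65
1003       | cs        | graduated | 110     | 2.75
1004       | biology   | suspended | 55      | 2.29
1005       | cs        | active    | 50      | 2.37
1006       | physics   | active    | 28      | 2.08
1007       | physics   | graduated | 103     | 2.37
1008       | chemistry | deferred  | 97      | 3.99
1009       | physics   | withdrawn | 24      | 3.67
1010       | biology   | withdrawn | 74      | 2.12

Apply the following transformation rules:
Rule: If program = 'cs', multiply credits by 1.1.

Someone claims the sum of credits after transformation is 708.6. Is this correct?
Yes, the result is correct.

Step 1: Calculate the correct sum after transformation
Step 2: Apply multiplier 1.1 to records where program = 'cs'
Step 3: Correct result = 708.6
Step 4: Claimed result = 708.6
Step 5: 708.6 = 708.6 ✓
Conclusion: The claimed result is correct.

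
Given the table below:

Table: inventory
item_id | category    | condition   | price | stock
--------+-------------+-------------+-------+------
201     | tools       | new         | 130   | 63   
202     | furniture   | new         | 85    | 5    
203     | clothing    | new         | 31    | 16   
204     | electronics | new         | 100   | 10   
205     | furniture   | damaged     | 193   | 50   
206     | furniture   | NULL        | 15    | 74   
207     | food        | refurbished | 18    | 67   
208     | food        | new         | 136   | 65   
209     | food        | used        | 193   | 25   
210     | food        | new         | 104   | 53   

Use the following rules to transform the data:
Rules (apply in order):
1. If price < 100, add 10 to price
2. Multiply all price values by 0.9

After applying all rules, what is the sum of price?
940.5

Step 1: Apply Rule 1 - Add 10 to records with price < 100
  - 4 records affected: 149 + (4 × 10) = 189
  - Unaffected records: 856
  - Sum after Rule 1: 1045
Step 2: Apply Rule 2 - Multiply all by 0.9
  - 1045 × 0.9 = 940.5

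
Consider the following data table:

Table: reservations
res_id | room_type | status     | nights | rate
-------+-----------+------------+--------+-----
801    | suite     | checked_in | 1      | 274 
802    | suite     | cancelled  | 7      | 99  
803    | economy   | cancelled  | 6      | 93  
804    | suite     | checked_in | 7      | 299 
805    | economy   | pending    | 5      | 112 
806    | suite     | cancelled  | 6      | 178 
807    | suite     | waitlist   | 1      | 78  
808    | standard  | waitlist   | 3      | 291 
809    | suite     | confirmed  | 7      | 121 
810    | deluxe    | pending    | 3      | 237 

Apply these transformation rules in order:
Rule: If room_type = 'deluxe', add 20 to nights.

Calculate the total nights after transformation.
66

Step 1: Count records where room_type = 'deluxe': 1
Step 2: Total bonus added: 1 × 20 = 20
Step 3: Original sum of nights: 46
Step 4: Final sum = 46 + 20 = 66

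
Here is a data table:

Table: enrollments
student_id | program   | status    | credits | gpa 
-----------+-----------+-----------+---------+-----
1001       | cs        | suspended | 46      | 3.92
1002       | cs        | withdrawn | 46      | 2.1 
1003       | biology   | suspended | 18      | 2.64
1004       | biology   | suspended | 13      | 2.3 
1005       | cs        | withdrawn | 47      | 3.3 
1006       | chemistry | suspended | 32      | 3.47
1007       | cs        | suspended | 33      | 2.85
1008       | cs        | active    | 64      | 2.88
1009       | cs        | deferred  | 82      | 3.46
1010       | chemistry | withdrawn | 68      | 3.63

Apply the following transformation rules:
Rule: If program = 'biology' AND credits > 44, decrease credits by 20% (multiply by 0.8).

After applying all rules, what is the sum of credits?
449

Step 1: Find records where program = 'biology' AND credits > 44
Step 2: 0 records match, summing to 0
Step 3: After multiplier: 0 × 0.8 = 0.0
Step 4: Unaffected records sum: 449
Step 5: Final sum = 0.0 + 449 = 449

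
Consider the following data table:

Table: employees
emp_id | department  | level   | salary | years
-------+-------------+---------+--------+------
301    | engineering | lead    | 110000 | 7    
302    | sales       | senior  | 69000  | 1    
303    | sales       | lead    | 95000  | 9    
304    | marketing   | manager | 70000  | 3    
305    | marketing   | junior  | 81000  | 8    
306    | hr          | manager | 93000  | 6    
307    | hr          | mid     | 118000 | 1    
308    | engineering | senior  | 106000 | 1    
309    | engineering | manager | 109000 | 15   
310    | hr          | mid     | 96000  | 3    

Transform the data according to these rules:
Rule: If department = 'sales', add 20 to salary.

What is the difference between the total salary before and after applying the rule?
40

Step 1: Original sum of salary = 947000
Step 2: 2 records have department = 'sales'
Step 3: Each affected record changes by 20
Step 4: Total change = 2 × 20 = 40
Step 5: New sum = 947000 + 40 = 947040
Step 6: Difference = |947040 - 947000| = 40
        (Sum increased by 40)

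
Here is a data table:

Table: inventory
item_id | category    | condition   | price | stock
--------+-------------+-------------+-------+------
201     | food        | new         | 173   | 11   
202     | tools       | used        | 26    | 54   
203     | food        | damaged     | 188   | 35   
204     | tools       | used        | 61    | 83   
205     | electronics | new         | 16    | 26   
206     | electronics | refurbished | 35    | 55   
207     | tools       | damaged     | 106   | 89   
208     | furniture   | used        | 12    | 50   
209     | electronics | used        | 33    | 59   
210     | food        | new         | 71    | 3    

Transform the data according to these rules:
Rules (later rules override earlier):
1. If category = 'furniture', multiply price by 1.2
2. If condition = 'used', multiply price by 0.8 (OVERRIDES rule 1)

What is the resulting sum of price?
694.6

Step 1: Rule 2 takes priority for records with condition = 'used'
  - 4 records: 132 × 0.8 = 105.6
Step 2: Rule 1 applies to remaining records with category = 'furniture'
  - 0 records: 0 × 1.2 = 0.0
Step 3: Other records unchanged: 589
Step 4: Final sum = 105.6 + 0.0 + 589 = 694.6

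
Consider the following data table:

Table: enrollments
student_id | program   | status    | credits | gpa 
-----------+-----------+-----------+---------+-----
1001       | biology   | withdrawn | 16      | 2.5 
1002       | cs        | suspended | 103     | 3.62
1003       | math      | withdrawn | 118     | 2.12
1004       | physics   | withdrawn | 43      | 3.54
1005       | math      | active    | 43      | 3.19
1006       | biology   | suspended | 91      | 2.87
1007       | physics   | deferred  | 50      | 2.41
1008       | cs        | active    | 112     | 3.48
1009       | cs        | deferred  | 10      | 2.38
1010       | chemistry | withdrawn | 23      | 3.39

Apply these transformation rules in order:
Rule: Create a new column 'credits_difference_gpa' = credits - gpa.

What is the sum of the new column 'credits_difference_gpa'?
579.5

Step 1: For each record, compute credits - gpa
Example calculations:
  16 - 2.5 = 13.5
  103 - 3.62 = 99.38
  118 - 2.12 = 115.88
  ...
Step 2: Sum all derived values
Step 3: Total = 579.5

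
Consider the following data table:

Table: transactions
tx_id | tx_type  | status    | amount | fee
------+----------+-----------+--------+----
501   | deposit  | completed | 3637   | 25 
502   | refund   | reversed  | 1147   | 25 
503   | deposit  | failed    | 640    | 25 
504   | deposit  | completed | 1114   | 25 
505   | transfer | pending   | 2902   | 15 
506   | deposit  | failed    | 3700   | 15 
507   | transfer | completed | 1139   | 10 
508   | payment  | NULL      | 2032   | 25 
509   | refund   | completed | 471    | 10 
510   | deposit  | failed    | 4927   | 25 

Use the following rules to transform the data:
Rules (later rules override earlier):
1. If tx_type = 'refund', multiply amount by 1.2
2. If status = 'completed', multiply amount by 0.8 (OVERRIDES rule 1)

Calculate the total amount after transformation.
20666.2

Step 1: Rule 2 takes priority for records with status = 'completed'
  - 4 records: 6361 × 0.8 = 5088.8
Step 2: Rule 1 applies to remaining records with tx_type = 'refund'
  - 1 records: 1147 × 1.2 = 1376.4
Step 3: Other records unchanged: 14201
Step 4: Final sum = 5088.8 + 1376.4 + 14201 = 20666.2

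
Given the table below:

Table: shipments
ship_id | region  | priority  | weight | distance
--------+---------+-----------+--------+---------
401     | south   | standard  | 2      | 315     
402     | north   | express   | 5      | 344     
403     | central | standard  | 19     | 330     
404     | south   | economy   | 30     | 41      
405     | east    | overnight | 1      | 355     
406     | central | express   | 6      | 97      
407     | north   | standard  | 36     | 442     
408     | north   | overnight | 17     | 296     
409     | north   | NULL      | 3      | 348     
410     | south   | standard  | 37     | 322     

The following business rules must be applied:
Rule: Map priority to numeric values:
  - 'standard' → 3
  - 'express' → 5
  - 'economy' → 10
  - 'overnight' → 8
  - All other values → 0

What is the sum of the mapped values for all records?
48

Step 1: Apply mapping to each record
Step 2: Count by status:
  'standard': 4 records × 3 = 12
  'express': 2 records × 5 = 10
  'economy': 1 records × 10 = 10
  'overnight': 2 records × 8 = 16
Step 3: Sum all mapped values = 48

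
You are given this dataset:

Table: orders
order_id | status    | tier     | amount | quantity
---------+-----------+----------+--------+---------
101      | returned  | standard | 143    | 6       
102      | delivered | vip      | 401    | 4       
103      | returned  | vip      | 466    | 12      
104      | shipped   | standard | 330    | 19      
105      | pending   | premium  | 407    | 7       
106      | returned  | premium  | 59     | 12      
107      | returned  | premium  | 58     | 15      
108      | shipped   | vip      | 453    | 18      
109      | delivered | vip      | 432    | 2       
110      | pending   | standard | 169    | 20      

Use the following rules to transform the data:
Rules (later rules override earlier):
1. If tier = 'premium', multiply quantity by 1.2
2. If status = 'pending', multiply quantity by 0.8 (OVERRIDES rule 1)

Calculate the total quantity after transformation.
115.0

Step 1: Rule 2 takes priority for records with status = 'pending'
  - 2 records: 27 × 0.8 = 21.6
Step 2: Rule 1 applies to remaining records with tier = 'premium'
  - 2 records: 27 × 1.2 = 32.4
Step 3: Other records unchanged: 61
Step 4: Final sum = 21.6 + 32.4 + 61 = 115.0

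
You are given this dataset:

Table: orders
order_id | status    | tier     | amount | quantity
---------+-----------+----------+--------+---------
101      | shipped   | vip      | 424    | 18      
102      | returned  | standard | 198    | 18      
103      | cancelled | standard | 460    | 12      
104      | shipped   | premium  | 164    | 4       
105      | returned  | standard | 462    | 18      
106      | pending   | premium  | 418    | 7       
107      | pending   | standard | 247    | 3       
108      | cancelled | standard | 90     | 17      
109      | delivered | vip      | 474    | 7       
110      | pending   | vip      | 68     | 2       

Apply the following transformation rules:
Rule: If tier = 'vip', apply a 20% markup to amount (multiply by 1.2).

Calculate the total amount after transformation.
3198.2

Step 1: Records with tier = 'vip' have total amount = 966
Step 2: Apply multiplier: 966 × 1.2 = 1159.2
Step 3: Other records total: 2039
Step 4: Final sum = 1159.2 + 2039 = 3198.2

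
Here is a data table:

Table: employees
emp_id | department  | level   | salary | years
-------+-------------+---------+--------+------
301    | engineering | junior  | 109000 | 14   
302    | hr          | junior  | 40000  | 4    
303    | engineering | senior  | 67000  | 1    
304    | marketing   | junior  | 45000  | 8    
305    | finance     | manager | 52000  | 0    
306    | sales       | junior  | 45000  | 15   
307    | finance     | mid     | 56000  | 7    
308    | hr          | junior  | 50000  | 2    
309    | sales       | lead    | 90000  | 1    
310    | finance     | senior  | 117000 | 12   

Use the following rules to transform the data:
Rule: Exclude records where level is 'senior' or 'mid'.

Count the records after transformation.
7

Step 1: Count records to exclude
  - 2 (senior) + 1 (mid) = 3 records
Step 2: Total records: 10
Step 3: Remaining = 10 - 3 = 7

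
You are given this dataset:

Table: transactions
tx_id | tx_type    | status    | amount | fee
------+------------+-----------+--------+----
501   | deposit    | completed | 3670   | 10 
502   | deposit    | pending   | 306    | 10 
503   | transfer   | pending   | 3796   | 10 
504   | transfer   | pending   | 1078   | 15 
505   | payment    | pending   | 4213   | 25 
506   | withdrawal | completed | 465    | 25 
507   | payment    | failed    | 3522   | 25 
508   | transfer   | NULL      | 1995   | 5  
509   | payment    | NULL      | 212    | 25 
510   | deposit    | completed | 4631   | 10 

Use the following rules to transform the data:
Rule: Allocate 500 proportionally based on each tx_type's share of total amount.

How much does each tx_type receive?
deposit: 180.15, payment: 166.34, transfer: 143.78, withdrawal: 9.73

Step 1: Calculate total amount = 23888
Step 2: Calculate each tx_type's proportion:
  deposit: 8607/23888 = 36.03% → 180.15
  payment: 7947/23888 = 33.27% → 166.34
  transfer: 6869/23888 = 28.76% → 143.78
  withdrawal: 465/23888 = 1.95% → 9.73
Step 3: Verify: sum of allocations ≈ 500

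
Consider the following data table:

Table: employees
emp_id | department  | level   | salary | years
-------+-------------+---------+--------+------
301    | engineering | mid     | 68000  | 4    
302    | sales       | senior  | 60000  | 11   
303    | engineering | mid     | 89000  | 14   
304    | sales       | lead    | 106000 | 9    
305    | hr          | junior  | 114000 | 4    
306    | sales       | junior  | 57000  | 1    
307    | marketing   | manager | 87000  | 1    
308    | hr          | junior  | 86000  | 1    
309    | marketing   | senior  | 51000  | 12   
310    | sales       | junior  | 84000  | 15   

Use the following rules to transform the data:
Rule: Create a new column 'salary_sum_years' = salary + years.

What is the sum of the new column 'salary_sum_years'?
802072

Step 1: For each record, compute salary + years
Example calculations:
  68000 + 4 = 68004
  60000 + 11 = 60011
  89000 + 14 = 89014
  ...
Step 2: Sum all derived values
Step 3: Total = 802072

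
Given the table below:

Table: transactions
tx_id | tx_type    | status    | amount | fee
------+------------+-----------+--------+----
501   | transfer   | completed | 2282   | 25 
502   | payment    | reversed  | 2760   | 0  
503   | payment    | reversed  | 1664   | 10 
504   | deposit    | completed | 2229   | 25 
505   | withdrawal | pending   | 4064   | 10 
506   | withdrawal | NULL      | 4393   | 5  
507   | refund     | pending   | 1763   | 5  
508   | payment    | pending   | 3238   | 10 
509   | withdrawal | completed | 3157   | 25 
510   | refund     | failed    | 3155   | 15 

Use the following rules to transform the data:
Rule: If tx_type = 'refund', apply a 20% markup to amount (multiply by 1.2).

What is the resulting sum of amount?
29688.6

Step 1: Records with tx_type = 'refund' have total amount = 4918
Step 2: Apply multiplier: 4918 × 1.2 = 5901.6
Step 3: Other records total: 23787
Step 4: Final sum = 5901.6 + 23787 = 29688.6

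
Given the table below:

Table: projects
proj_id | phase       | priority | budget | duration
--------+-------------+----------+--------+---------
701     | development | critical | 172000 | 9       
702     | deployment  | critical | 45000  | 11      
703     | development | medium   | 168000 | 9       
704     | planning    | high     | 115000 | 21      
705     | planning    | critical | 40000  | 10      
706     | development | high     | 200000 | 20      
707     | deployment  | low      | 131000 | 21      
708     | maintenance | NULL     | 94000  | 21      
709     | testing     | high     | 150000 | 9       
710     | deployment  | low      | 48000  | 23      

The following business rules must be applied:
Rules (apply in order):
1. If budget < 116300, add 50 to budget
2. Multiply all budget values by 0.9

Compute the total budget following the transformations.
1046925.0

Step 1: Apply Rule 1 - Add 50 to records with budget < 116300
  - 5 records affected: 342000 + (5 × 50) = 342250
  - Unaffected records: 821000
  - Sum after Rule 1: 1163250
Step 2: Apply Rule 2 - Multiply all by 0.9
  - 1163250 × 0.9 = 1046925.0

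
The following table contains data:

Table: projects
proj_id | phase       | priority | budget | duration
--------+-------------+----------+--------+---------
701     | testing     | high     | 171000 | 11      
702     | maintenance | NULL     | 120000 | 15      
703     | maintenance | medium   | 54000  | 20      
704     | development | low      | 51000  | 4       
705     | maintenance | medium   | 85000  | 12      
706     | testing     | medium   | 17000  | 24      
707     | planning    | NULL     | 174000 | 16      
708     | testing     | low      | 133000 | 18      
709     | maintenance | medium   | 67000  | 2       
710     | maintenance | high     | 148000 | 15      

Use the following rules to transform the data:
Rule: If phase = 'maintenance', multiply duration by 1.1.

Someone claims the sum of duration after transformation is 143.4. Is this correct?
Yes, the result is correct.

Step 1: Calculate the correct sum after transformation
Step 2: Apply multiplier 1.1 to records where phase = 'maintenance'
Step 3: Correct result = 143.4
Step 4: Claimed result = 143.4
Step 5: 143.4 = 143.4 ✓
Conclusion: The claimed result is correct.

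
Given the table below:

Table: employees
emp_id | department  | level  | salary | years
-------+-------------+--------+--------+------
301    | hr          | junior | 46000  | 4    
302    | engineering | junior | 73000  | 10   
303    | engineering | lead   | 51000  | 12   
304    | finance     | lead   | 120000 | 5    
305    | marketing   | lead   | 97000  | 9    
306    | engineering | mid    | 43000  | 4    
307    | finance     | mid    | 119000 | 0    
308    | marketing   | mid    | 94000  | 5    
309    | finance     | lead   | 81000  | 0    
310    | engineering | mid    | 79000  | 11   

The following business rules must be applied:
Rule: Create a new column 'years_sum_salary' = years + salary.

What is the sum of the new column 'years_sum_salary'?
803060

Step 1: For each record, compute years + salary
Example calculations:
  4 + 46000 = 46004
  10 + 73000 = 73010
  12 + 51000 = 51012
  ...
Step 2: Sum all derived values
Step 3: Total = 803060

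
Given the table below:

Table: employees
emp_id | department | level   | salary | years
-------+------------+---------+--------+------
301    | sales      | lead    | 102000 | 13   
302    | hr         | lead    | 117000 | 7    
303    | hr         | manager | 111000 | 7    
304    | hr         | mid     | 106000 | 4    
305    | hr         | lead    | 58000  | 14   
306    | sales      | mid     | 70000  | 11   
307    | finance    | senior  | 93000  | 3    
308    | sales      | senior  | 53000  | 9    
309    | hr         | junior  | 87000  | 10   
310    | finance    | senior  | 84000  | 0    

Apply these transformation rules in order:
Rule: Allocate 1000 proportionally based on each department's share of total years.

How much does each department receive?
finance: 38.46, hr: 538.46, sales: 423.08

Step 1: Calculate total years = 78
Step 2: Calculate each department's proportion:
  finance: 3/78 = 3.85% → 38.46
  hr: 42/78 = 53.85% → 538.46
  sales: 33/78 = 42.31% → 423.08
Step 3: Verify: sum of allocations ≈ 1000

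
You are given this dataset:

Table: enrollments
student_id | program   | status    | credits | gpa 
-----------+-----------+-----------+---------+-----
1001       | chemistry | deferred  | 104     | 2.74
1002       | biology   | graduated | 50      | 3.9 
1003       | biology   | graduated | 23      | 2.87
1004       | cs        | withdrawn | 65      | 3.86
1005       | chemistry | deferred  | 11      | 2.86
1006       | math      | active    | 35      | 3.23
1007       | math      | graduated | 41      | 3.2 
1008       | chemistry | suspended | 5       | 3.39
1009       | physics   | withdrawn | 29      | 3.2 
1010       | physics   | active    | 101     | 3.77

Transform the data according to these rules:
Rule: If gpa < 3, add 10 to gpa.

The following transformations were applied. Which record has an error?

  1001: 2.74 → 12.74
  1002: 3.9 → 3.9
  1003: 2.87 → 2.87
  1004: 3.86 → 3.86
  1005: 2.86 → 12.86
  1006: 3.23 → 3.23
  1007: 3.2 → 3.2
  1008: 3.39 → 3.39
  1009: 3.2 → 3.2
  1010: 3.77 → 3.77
Record 1003 has an error. The correct transformed value should be 12.87, not 2.87.

Step 1: Check each record against the rule
Step 2: Record 1003 has gpa = 2.87
Step 3: Since 2.87 < 3, the bonus should have been applied
Step 4: Correct value = 12.87, but claimed value = 2.87
Conclusion: Record 1003 has the error.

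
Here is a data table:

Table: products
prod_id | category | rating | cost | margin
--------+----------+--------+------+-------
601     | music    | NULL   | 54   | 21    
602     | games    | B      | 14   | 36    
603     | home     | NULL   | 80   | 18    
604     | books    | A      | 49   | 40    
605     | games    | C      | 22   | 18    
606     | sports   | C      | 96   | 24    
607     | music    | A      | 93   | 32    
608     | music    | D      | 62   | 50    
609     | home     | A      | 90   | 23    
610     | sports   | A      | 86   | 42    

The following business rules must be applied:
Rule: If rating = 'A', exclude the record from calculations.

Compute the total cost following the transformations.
328

Step 1: Identify records where rating = 'A'
Step 2: The excluded records sum to 318
Step 3: Original total cost = 646
Step 4: Remaining total = 646 - 318 = 328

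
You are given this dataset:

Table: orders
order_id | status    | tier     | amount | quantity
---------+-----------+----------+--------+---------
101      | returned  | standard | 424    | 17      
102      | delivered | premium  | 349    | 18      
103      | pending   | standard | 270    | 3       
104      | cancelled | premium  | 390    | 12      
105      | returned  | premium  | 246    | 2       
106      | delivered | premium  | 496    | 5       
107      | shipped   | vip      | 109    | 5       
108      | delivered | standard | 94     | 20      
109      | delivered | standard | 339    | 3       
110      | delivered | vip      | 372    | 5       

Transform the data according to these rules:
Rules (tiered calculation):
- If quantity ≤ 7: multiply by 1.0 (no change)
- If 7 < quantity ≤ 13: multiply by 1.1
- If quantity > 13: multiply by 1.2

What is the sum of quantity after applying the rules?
102.2

Step 1: Tier 1 (quantity ≤ 7): 6 records, sum = 23 × 1.0 = 23.0
Step 2: Tier 2 (7 < quantity ≤ 13): 1 records, sum = 12 × 1.1 = 13.2
Step 3: Tier 3 (quantity > 13): 3 records, sum = 55 × 1.2 = 66.0
Step 4: Final sum = 23.0 + 13.2 + 66.0 = 102.2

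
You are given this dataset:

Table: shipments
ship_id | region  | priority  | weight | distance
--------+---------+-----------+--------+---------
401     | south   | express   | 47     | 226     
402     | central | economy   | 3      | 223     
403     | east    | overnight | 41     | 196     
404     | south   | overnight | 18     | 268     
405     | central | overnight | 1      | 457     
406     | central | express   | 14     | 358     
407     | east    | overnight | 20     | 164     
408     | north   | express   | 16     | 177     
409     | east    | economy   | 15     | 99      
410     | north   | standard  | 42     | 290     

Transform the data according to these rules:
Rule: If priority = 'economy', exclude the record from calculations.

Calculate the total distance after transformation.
2136

Step 1: Identify records where priority = 'economy'
Step 2: The excluded records sum to 322
Step 3: Original total distance = 2458
Step 4: Remaining total = 2458 - 322 = 2136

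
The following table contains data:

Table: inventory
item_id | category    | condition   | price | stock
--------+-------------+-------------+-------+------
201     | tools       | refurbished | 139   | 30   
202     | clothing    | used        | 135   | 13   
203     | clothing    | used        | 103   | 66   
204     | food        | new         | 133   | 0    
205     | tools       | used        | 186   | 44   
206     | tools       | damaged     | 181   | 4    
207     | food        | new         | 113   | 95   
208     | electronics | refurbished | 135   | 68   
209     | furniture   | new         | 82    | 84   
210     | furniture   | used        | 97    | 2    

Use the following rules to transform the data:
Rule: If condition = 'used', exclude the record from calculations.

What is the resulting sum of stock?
281

Step 1: Identify records where condition = 'used'
Step 2: The excluded records sum to 125
Step 3: Original total stock = 406
Step 4: Remaining total = 406 - 125 = 281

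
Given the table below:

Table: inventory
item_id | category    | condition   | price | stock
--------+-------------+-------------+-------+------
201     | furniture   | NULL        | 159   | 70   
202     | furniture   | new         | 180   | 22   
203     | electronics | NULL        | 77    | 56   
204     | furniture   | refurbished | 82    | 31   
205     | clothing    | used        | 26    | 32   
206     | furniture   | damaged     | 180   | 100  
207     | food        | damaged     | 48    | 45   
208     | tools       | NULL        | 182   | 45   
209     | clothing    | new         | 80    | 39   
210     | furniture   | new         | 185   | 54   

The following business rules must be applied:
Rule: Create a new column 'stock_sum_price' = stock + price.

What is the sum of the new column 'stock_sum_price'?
1693

Step 1: For each record, compute stock + price
Example calculations:
  70 + 159 = 229
  22 + 180 = 202
  56 + 77 = 133
  ...
Step 2: Sum all derived values
Step 3: Total = 1693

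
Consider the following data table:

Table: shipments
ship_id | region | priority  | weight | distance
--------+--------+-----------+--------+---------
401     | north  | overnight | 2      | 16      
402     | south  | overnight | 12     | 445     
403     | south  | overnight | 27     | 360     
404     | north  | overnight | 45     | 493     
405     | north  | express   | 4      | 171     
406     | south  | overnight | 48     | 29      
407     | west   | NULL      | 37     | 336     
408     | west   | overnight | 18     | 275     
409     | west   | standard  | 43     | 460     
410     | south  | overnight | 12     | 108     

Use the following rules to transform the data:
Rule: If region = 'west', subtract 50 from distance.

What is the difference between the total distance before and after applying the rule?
150

Step 1: Original sum of distance = 2693
Step 2: 3 records have region = 'west'
Step 3: Each affected record changes by -50
Step 4: Total change = 3 × -50 = -150
Step 5: New sum = 2693 + -150 = 2543
Step 6: Difference = |2543 - 2693| = 150
        (Sum decreased by 150)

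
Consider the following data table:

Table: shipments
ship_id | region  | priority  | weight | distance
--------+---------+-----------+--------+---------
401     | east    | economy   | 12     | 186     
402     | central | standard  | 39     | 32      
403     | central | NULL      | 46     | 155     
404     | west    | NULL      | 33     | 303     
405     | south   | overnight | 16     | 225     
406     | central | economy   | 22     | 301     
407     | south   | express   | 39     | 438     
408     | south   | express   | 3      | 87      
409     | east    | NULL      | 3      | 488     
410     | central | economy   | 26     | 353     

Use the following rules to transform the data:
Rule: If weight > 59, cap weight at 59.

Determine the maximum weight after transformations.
46

Step 1: Original maximum weight = 46
Step 2: Check cap of 59 against maximum
Step 3: No records exceed the cap (max 46 <= cap 59), so no capping applies
Step 4: Maximum after transformation = 46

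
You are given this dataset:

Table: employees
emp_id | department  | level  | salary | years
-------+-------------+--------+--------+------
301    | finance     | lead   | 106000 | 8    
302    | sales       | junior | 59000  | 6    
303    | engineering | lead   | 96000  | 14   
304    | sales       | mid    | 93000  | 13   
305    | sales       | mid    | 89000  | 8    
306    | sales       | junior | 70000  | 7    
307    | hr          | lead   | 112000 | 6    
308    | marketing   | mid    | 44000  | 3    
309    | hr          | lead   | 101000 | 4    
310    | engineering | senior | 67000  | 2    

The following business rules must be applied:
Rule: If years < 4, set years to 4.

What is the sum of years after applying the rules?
74

Step 1: 2 records have years < 4
Step 2: These records originally summed to 5
Step 3: After setting to minimum: 2 × 4 = 8
Step 4: Unaffected records sum: 66
Step 5: Final sum = 8 + 66 = 74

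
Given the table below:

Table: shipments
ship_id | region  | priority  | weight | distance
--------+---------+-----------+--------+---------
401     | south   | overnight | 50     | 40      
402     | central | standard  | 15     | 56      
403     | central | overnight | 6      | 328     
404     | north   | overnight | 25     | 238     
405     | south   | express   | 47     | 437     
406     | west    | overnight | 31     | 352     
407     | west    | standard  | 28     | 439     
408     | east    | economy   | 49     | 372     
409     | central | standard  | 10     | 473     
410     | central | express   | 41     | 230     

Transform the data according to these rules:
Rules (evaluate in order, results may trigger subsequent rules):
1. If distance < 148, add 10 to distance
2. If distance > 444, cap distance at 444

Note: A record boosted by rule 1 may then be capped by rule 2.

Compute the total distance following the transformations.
2956

Step 1: Apply rule 1 to records with distance < 148
  - 2 records get bonus of 10
  - Of these, 0 records then exceed 444 and get capped
Step 2: Apply rule 2 to records with distance > 444
  - 1 records (original) are capped
Step 3: Calculate final sum = 2956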